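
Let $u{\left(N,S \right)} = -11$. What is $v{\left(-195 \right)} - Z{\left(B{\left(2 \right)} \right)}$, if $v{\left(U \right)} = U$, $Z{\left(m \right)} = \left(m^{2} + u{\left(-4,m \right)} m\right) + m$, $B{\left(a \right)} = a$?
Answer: $-179$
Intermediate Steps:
$Z{\left(m \right)} = m^{2} - 10 m$ ($Z{\left(m \right)} = \left(m^{2} - 11 m\right) + m = m^{2} - 10 m$)
$v{\left(-195 \right)} - Z{\left(B{\left(2 \right)} \right)} = -195 - 2 \left(-10 + 2\right) = -195 - 2 \left(-8\right) = -195 - -16 = -195 + 16 = -179$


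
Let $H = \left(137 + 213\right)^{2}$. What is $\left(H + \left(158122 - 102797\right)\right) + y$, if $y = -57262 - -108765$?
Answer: $229328$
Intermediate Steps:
$y = 51503$ ($y = -57262 + 108765 = 51503$)
$H = 122500$ ($H = 350^{2} = 122500$)
$\left(H + \left(158122 - 102797\right)\right) + y = \left(122500 + \left(158122 - 102797\right)\right) + 51503 = \left(122500 + 55325\right) + 51503 = 177825 + 51503 = 229328$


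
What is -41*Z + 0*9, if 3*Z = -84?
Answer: 1148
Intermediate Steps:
Z = -28 (Z = (1/3)*(-84) = -28)
-41*Z + 0*9 = -41*(-28) + 0*9 = 1148 + 0 = 1148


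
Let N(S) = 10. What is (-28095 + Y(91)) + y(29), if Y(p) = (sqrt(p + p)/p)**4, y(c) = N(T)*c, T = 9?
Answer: -230253201/8281 ≈ -27805.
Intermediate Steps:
y(c) = 10*c
Y(p) = 4/p**2 (Y(p) = (sqrt(2*p)/p)**4 = ((sqrt(2)*sqrt(p))/p)**4 = (sqrt(2)/sqrt(p))**4 = 4/p**2)
(-28095 + Y(91)) + y(29) = (-28095 + 4/91**2) + 10*29 = (-28095 + 4*(1/8281)) + 290 = (-28095 + 4/8281) + 290 = -232654691/8281 + 290 = -230253201/8281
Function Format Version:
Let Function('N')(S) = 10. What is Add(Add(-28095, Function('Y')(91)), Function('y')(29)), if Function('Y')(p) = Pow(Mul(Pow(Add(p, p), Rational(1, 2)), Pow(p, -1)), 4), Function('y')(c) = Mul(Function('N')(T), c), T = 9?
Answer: Rational(-230253201, 8281) ≈ -27805.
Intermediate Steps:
Function('y')(c) = Mul(10, c)
Function('Y')(p) = Mul(4, Pow(p, -2)) (Function('Y')(p) = Pow(Mul(Pow(Mul(2, p), Rational(1, 2)), Pow(p, -1)), 4) = Pow(Mul(Mul(Pow(2, Rational(1, 2)), Pow(p, Rational(1, 2))), Pow(p, -1)), 4) = Pow(Mul(Pow(2, Rational(1, 2)), Pow(p, Rational(-1, 2))), 4) = Mul(4, Pow(p, -2)))
Add(Add(-28095, Function('Y')(91)), Function('y')(29)) = Add(Add(-28095, Mul(4, Pow(91, -2))), Mul(10, 29)) = Add(Add(-28095, Mul(4, Rational(1, 8281))), 290) = Add(Add(-28095, Rational(4, 8281)), 290) = Add(Rational(-232654691, 8281), 290) = Rational(-230253201, 8281)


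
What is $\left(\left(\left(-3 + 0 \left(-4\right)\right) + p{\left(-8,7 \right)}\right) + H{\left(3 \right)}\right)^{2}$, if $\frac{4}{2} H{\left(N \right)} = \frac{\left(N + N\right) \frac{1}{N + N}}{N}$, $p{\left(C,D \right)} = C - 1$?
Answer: $\frac{5041}{36} \approx 140.03$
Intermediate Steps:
$p{\left(C,D \right)} = -1 + C$
$H{\left(N \right)} = \frac{1}{2 N}$ ($H{\left(N \right)} = \frac{\frac{N + N}{N + N} \frac{1}{N}}{2} = \frac{\frac{2 N}{2 N} \frac{1}{N}}{2} = \frac{2 N \frac{1}{2 N} \frac{1}{N}}{2} = \frac{1 \frac{1}{N}}{2} = \frac{1}{2 N}$)
$\left(\left(\left(-3 + 0 \left(-4\right)\right) + p{\left(-8,7 \right)}\right) + H{\left(3 \right)}\right)^{2} = \left(\left(\left(-3 + 0 \left(-4\right)\right) - 9\right) + \frac{1}{2 \cdot 3}\right)^{2} = \left(\left(\left(-3 + 0\right) - 9\right) + \frac{1}{2} \cdot \frac{1}{3}\right)^{2} = \left(\left(-3 - 9\right) + \frac{1}{6}\right)^{2} = \left(-12 + \frac{1}{6}\right)^{2} = \left(- \frac{71}{6}\right)^{2} = \frac{5041}{36}$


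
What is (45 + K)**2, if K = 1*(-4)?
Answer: 1681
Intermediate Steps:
K = -4
(45 + K)**2 = (45 - 4)**2 = 41**2 = 1681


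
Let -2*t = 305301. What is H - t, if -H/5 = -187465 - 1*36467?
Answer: 2544621/2 ≈ 1.2723e+6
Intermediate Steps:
t = -305301/2 (t = -1/2*305301 = -305301/2 ≈ -1.5265e+5)
H = 1119660 (H = -5*(-187465 - 1*36467) = -5*(-187465 - 36467) = -5*(-223932) = 1119660)
H - t = 1119660 - 1*(-305301/2) = 1119660 + 305301/2 = 2544621/2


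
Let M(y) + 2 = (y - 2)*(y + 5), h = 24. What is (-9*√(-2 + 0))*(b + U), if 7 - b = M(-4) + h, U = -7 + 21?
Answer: -45*I*√2 ≈ -63.64*I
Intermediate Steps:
M(y) = -2 + (-2 + y)*(5 + y) (M(y) = -2 + (y - 2)*(y + 5) = -2 + (-2 + y)*(5 + y))
U = 14
b = -9 (b = 7 - ((-12 + (-4)² + 3*(-4)) + 24) = 7 - ((-12 + 16 - 12) + 24) = 7 - (-8 + 24) = 7 - 1*16 = 7 - 16 = -9)
(-9*√(-2 + 0))*(b + U) = (-9*√(-2 + 0))*(-9 + 14) = -9*I*√2*5 = -45*I*√2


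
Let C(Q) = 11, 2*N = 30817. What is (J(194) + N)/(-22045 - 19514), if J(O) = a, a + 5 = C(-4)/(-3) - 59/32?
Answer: -1478207/3989664 ≈ -0.37051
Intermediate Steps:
N = 30817/2 (N = (½)*30817 = 30817/2 ≈ 15409.)
a = -1009/96 (a = -5 + (11/(-3) - 59/32) = -5 + (11*(-⅓) - 59*1/32) = -5 + (-11/3 - 59/32) = -5 - 529/96 = -1009/96 ≈ -10.510)
J(O) = -1009/96
(J(194) + N)/(-22045 - 19514) = (-1009/96 + 30817/2)/(-22045 - 19514) = (1478207/96)/(-41559) = (1478207/96)*(-1/41559) = -1478207/3989664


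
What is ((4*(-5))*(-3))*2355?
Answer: 141300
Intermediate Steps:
((4*(-5))*(-3))*2355 = -20*(-3)*2355 = 60*2355 = 141300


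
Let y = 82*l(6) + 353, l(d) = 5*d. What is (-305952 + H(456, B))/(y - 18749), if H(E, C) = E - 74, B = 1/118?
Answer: 152785/7968 ≈ 19.175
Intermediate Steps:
B = 1/118 ≈ 0.0084746
H(E, C) = -74 + E
y = 2813 (y = 82*(5*6) + 353 = 82*30 + 353 = 2460 + 353 = 2813)
(-305952 + H(456, B))/(y - 18749) = (-305952 + (-74 + 456))/(2813 - 18749) = (-305952 + 382)/(-15936) = -305570*(-1/15936) = 152785/7968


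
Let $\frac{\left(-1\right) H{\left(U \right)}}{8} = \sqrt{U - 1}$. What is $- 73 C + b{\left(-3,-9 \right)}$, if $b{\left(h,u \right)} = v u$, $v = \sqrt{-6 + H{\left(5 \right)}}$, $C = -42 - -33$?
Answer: $657 - 9 i \sqrt{22} \approx 657.0 - 42.214 i$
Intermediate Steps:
$C = -9$ ($C = -42 + 33 = -9$)
$H{\left(U \right)} = - 8 \sqrt{-1 + U}$ ($H{\left(U \right)} = - 8 \sqrt{U - 1} = - 8 \sqrt{-1 + U}$)
$v = i \sqrt{22}$ ($v = \sqrt{-6 - 8 \sqrt{-1 + 5}} = \sqrt{-6 - 8 \sqrt{4}} = \sqrt{-6 - 16} = \sqrt{-22} = i \sqrt{22} \approx 4.6904 i$)
$b{\left(h,u \right)} = i u \sqrt{22}$ ($b{\left(h,u \right)} = i \sqrt{22} u = i u \sqrt{22}$)
$- 73 C + b{\left(-3,-9 \right)} = \left(-73\right) \left(-9\right) + i \left(-9\right) \sqrt{22} = 657 - 9 i \sqrt{22}$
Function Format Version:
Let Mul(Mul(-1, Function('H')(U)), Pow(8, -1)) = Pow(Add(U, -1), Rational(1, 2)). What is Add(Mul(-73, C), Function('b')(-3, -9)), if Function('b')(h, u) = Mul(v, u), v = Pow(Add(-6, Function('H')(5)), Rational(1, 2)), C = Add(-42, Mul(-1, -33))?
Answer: Add(657, Mul(-9, I, Pow(22, Rational(1, 2)))) ≈ Add(657.00, Mul(-42.214, I))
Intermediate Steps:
C = -9 (C = Add(-42, 33) = -9)
Function('H')(U) = Mul(-8, Pow(Add(-1, U), Rational(1, 2))) (Function('H')(U) = Mul(-8, Pow(Add(U, -1), Rational(1, 2))) = Mul(-8, Pow(Add(-1, U), Rational(1, 2))))
v = Mul(I, Pow(22, Rational(1, 2))) (v = Pow(Add(-6, Mul(-8, Pow(Add(-1, 5), Rational(1, 2)))), Rational(1, 2)) = Pow(Add(-6, Mul(-8, Pow(4, Rational(1, 2)))), Rational(1, 2)) = Pow(Add(-6, Mul(-8, 2)), Rational(1, 2)) = Pow(Add(-6, -16), Rational(1, 2)) = Pow(-22, Rational(1, 2)) = Mul(I, Pow(22, Rational(1, 2))) ≈ Mul(4.6904, I))
Function('b')(h, u) = Mul(I, u, Pow(22, Rational(1, 2))) (Function('b')(h, u) = Mul(Mul(I, Pow(22, Rational(1, 2))), u) = Mul(I, u, Pow(22, Rational(1, 2))))
Add(Mul(-73, C), Function('b')(-3, -9)) = Add(Mul(-73, -9), Mul(I, -9, Pow(22, Rational(1, 2)))) = Add(657, Mul(-9, I, Pow(22, Rational(1, 2))))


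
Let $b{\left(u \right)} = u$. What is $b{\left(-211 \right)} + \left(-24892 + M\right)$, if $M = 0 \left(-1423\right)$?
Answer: $-25103$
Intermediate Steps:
$M = 0$
$b{\left(-211 \right)} + \left(-24892 + M\right) = -211 + \left(-24892 + 0\right) = -211 - 24892 = -25103$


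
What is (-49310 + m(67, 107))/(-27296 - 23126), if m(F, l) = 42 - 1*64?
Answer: 24666/25211 ≈ 0.97838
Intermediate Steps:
m(F, l) = -22 (m(F, l) = 42 - 64 = -22)
(-49310 + m(67, 107))/(-27296 - 23126) = (-49310 - 22)/(-27296 - 23126) = -49332/(-50422) = -49332*(-1/50422) = 24666/25211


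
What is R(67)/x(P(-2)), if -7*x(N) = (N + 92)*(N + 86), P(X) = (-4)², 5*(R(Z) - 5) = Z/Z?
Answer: -91/27540 ≈ -0.0033043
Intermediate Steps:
R(Z) = 26/5 (R(Z) = 5 + (Z/Z)/5 = 5 + (⅕)*1 = 5 + ⅕ = 26/5)
P(X) = 16
x(N) = -(86 + N)*(92 + N)/7 (x(N) = -(N + 92)*(N + 86)/7 = -(92 + N)*(86 + N)/7 = -(86 + N)*(92 + N)/7)
R(67)/x(P(-2)) = 26/(5*(-7912/7 - 178/7*16 - ⅐*16²)) = 26/(5*(-7912/7 - 2848/7 - ⅐*256)) = 26/(5*(-7912/7 - 2848/7 - 256/7)) = 26/(5*(-11016/7)) = (26/5)*(-7/11016) = -91/27540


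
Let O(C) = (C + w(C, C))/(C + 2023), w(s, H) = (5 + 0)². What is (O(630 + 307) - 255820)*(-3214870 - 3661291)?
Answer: 70362290890707/40 ≈ 1.7591e+12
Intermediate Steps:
w(s, H) = 25 (w(s, H) = 5² = 25)
O(C) = (25 + C)/(2023 + C) (O(C) = (C + 25)/(C + 2023) = (25 + C)/(2023 + C))
(O(630 + 307) - 255820)*(-3214870 - 3661291) = ((25 + (630 + 307))/(2023 + (630 + 307)) - 255820)*(-3214870 - 3661291) = ((25 + 937)/(2023 + 937) - 255820)*(-6876161) = (962/2960 - 255820)*(-6876161) = ((1/2960)*962 - 255820)*(-6876161) = (13/40 - 255820)*(-6876161) = -10232787/40*(-6876161) = 70362290890707/40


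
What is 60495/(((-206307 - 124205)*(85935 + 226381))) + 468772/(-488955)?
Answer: -48388637601420149/50471981763927360 ≈ -0.95872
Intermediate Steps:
60495/(((-206307 - 124205)*(85935 + 226381))) + 468772/(-488955) = 60495/((-330512*312316)) + 468772*(-1/488955) = 60495/(-103224185792) - 468772/488955 = 60495*(-1/103224185792) - 468772/488955 = -60495/103224185792 - 468772/488955 = -48388637601420149/50471981763927360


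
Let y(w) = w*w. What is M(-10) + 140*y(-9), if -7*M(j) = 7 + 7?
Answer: 11338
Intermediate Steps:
y(w) = w**2
M(j) = -2 (M(j) = -(7 + 7)/7 = -1/7*14 = -2)
M(-10) + 140*y(-9) = -2 + 140*(-9)**2 = -2 + 140*81 = -2 + 11340 = 11338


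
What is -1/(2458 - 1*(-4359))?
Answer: -1/6817 ≈ -0.00014669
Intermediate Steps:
-1/(2458 - 1*(-4359)) = -1/(2458 + 4359) = -1/6817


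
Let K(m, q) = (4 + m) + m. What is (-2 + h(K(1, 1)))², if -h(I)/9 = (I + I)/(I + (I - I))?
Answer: 400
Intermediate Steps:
K(m, q) = 4 + 2*m
h(I) = -18 (h(I) = -9*(I + I)/(I + (I - I)) = -9*2*I/(I + 0) = -9*2*I/I = -9*2 = -18)
(-2 + h(K(1, 1)))² = (-2 - 18)² = (-20)² = 400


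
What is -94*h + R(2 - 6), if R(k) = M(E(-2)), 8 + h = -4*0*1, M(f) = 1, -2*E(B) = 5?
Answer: 753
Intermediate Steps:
E(B) = -5/2 (E(B) = -½*5 = -5/2)
h = -8 (h = -8 - 4*0*1 = -8 + 0*1 = -8 + 0 = -8)
R(k) = 1
-94*h + R(2 - 6) = -94*(-8) + 1 = 752 + 1 = 753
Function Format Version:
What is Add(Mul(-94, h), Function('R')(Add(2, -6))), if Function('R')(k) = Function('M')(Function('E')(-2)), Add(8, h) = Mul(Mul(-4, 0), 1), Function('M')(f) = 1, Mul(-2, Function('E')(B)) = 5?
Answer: 753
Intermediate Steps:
Function('E')(B) = Rational(-5, 2) (Function('E')(B) = Mul(Rational(-1, 2), 5) = Rational(-5, 2))
h = -8 (h = Add(-8, Mul(Mul(-4, 0), 1)) = Add(-8, Mul(0, 1)) = Add(-8, 0) = -8)
Function('R')(k) = 1
Add(Mul(-94, h), Function('R')(Add(2, -6))) = Add(Mul(-94, -8), 1) = Add(752, 1) = 753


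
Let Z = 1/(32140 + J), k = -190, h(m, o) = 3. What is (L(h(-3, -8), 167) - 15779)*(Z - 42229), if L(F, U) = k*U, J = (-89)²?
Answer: 11481812014816/5723 ≈ 2.0063e+9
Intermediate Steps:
J = 7921
Z = 1/40061 (Z = 1/(32140 + 7921) = 1/40061 ≈ 2.4962e-5)
L(F, U) = -190*U
(L(h(-3, -8), 167) - 15779)*(Z - 42229) = (-190*167 - 15779)*(1/40061 - 42229) = (-31730 - 15779)*(-1691735968/40061) = -47509*(-1691735968/40061) = 11481812014816/5723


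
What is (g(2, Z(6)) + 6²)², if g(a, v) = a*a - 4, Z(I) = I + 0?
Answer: 1296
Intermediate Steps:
Z(I) = I
g(a, v) = -4 + a² (g(a, v) = a² - 4 = -4 + a²)
(g(2, Z(6)) + 6²)² = ((-4 + 2²) + 6²)² = ((-4 + 4) + 36)² = (0 + 36)² = 36² = 1296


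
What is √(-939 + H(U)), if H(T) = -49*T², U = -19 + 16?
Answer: 2*I*√345 ≈ 37.148*I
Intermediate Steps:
U = -3
√(-939 + H(U)) = √(-939 - 49*(-3)²) = √(-939 - 49*9) = √(-939 - 441) = √(-1380) = 2*I*√345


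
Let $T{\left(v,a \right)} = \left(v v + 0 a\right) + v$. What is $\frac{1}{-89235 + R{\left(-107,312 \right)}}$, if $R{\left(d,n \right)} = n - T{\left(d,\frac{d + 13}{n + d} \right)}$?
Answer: $- \frac{1}{100265} \approx -9.9736 \cdot 10^{-6}$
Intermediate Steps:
$T{\left(v,a \right)} = v + v^{2}$ ($T{\left(v,a \right)} = \left(v^{2} + 0\right) + v = v^{2} + v = v + v^{2}$)
$R{\left(d,n \right)} = n - d \left(1 + d\right)$
$\frac{1}{-89235 + R{\left(-107,312 \right)}} = \frac{1}{-89235 + \left(312 - - 107 \left(1 - 107\right)\right)} = \frac{1}{-89235 + \left(312 - \left(-107\right) \left(-106\right)\right)} = \frac{1}{-89235 + \left(312 - 11342\right)} = \frac{1}{-89235 - 11030} = \frac{1}{-100265} = - \frac{1}{100265}$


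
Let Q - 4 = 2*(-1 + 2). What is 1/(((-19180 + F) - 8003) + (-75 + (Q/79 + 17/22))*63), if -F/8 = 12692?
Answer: -1738/231832747 ≈ -7.4968e-6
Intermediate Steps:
F = -101536 (F = -8*12692 = -101536)
Q = 6 (Q = 4 + 2*(-1 + 2) = 4 + 2*1 = 4 + 2 = 6)
1/(((-19180 + F) - 8003) + (-75 + (Q/79 + 17/22))*63) = 1/(((-19180 - 101536) - 8003) + (-75 + (6/79 + 17/22))*63) = 1/((-120716 - 8003) + (-75 + (6*(1/79) + 17*(1/22)))*63) = 1/(-128719 + (-75 + (6/79 + 17/22))*63) = 1/(-128719 + (-75 + 1475/1738)*63) = 1/(-128719 - 128875/1738*63) = 1/(-128719 - 8119125/1738) = 1/(-231832747/1738) = -1738/231832747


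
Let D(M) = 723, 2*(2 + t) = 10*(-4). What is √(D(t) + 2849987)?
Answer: √2850710 ≈ 1688.4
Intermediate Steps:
t = -22 (t = -2 + (10*(-4))/2 = -2 + (½)*(-40) = -2 - 20 = -22)
√(D(t) + 2849987) = √(723 + 2849987) = √2850710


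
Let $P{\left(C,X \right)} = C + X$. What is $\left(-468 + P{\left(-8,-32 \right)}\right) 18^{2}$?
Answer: $-164592$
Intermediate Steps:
$\left(-468 + P{\left(-8,-32 \right)}\right) 18^{2} = \left(-468 - 40\right) 18^{2} = \left(-468 - 40\right) 324 = \left(-508\right) 324 = -164592$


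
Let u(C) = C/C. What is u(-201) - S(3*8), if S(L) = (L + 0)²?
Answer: -575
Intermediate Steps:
u(C) = 1
S(L) = L²
u(-201) - S(3*8) = 1 - (3*8)² = 1 - 1*24² = 1 - 1*576 = 1 - 576 = -575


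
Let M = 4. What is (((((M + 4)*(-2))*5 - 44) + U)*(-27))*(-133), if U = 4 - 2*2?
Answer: -445284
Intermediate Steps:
U = 0 (U = 4 - 4 = 0)
(((((M + 4)*(-2))*5 - 44) + U)*(-27))*(-133) = (((((4 + 4)*(-2))*5 - 44) + 0)*(-27))*(-133) = ((((8*(-2))*5 - 44) + 0)*(-27))*(-133) = (((-16*5 - 44) + 0)*(-27))*(-133) = (((-80 - 44) + 0)*(-27))*(-133) = ((-124 + 0)*(-27))*(-133) = -124*(-27)*(-133) = 3348*(-133) = -445284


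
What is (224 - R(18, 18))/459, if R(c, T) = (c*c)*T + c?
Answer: -5626/459 ≈ -12.257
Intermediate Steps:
R(c, T) = c + T*c² (R(c, T) = c²*T + c = T*c² + c = c + T*c²)
(224 - R(18, 18))/459 = (224 - 18*(1 + 18*18))/459 = (224 - 18*(1 + 324))*(1/459) = (224 - 18*325)*(1/459) = (224 - 1*5850)*(1/459) = (224 - 5850)*(1/459) = -5626*1/459 = -5626/459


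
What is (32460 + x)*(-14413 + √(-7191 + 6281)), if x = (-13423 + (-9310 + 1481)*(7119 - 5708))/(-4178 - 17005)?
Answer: -3356597073662/7061 + 232886774*I*√910/7061 ≈ -4.7537e+8 + 9.9495e+5*I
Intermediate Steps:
x = 3686714/7061 (x = (-13423 - 7829*1411)/(-21183) = (-13423 - 11046719)*(-1/21183) = -11060142*(-1/21183) = 3686714/7061 ≈ 522.12)
(32460 + x)*(-14413 + √(-7191 + 6281)) = (32460 + 3686714/7061)*(-14413 + √(-7191 + 6281)) = 232886774*(-14413 + √(-910))/7061 = 232886774*(-14413 + I*√910)/7061 = -3356597073662/7061 + 232886774*I*√910/7061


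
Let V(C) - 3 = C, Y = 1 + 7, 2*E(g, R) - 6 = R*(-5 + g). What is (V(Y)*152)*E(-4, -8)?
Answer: 65208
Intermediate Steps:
E(g, R) = 3 + R*(-5 + g)/2 (E(g, R) = 3 + (R*(-5 + g))/2 = 3 + R*(-5 + g)/2)
Y = 8
V(C) = 3 + C
(V(Y)*152)*E(-4, -8) = ((3 + 8)*152)*(3 - 5/2*(-8) + (½)*(-8)*(-4)) = (11*152)*(3 + 20 + 16) = 1672*39 = 65208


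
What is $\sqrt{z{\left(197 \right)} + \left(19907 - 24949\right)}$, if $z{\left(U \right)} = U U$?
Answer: $\sqrt{33767} \approx 183.76$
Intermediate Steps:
$z{\left(U \right)} = U^{2}$
$\sqrt{z{\left(197 \right)} + \left(19907 - 24949\right)} = \sqrt{197^{2} + \left(19907 - 24949\right)} = \sqrt{38809 - 5042} = \sqrt{33767}$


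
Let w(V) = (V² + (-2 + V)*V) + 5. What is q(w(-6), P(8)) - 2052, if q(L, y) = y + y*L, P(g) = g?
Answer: -1332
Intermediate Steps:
w(V) = 5 + V² + V*(-2 + V) (w(V) = (V² + V*(-2 + V)) + 5 = 5 + V² + V*(-2 + V))
q(L, y) = y + L*y
q(w(-6), P(8)) - 2052 = 8*(1 + (5 - 2*(-6) + 2*(-6)²)) - 2052 = 8*(1 + (5 + 12 + 2*36)) - 2052 = 8*(1 + (5 + 12 + 72)) - 2052 = 8*(1 + 89) - 2052 = 8*90 - 2052 = 720 - 2052 = -1332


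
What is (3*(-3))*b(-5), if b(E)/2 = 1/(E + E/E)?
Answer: 9/2 ≈ 4.5000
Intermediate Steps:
b(E) = 2/(1 + E) (b(E) = 2/(E + E/E) = 2/(E + 1) = 2/(1 + E))
(3*(-3))*b(-5) = (3*(-3))*(2/(1 - 5)) = -18/(-4) = -18*(-1)/4 = -9*(-½) = 9/2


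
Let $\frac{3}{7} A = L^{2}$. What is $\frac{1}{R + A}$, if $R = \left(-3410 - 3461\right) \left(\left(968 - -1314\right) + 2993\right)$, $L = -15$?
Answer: $- \frac{1}{36244000} \approx -2.7591 \cdot 10^{-8}$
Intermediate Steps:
$A = 525$ ($A = \frac{7 \left(-15\right)^{2}}{3} = \frac{7}{3} \cdot 225 = 525$)
$R = -36244525$ ($R = - 6871 \left(\left(968 + 1314\right) + 2993\right) = - 6871 \left(2282 + 2993\right) = \left(-6871\right) 5275 = -36244525$)
$\frac{1}{R + A} = \frac{1}{-36244525 + 525} = \frac{1}{-36244000} = - \frac{1}{36244000}$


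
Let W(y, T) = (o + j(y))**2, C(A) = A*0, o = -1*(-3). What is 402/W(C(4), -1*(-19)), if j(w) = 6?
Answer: 134/27 ≈ 4.9630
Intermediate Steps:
o = 3
C(A) = 0
W(y, T) = 81 (W(y, T) = (3 + 6)**2 = 9**2 = 81)
402/W(C(4), -1*(-19)) = 402/81 = 402*(1/81) = 134/27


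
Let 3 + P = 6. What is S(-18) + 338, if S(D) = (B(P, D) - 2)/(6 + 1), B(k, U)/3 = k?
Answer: 339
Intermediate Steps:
P = 3 (P = -3 + 6 = 3)
B(k, U) = 3*k
S(D) = 1 (S(D) = (3*3 - 2)/(6 + 1) = (9 - 2)/7 = 7*(⅐) = 1)
S(-18) + 338 = 1 + 338 = 339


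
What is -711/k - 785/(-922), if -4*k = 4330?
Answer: 3010609/1996130 ≈ 1.5082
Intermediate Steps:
k = -2165/2 (k = -¼*4330 = -2165/2 ≈ -1082.5)
-711/k - 785/(-922) = -711/(-2165/2) - 785/(-922) = -711*(-2/2165) - 785*(-1/922) = 1422/2165 + 785/922 = 3010609/1996130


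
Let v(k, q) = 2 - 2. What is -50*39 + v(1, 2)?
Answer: -1950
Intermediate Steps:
v(k, q) = 0
-50*39 + v(1, 2) = -50*39 + 0 = -1950 + 0 = -1950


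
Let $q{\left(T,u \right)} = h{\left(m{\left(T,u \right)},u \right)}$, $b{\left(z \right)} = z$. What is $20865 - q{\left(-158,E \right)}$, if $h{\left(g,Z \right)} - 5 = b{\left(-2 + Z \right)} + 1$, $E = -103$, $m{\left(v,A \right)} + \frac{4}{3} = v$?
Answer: $20964$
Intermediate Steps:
$m{\left(v,A \right)} = - \frac{4}{3} + v$
$h{\left(g,Z \right)} = 4 + Z$ ($h{\left(g,Z \right)} = 5 + \left(\left(-2 + Z\right) + 1\right) = 5 + \left(-1 + Z\right) = 4 + Z$)
$q{\left(T,u \right)} = 4 + u$
$20865 - q{\left(-158,E \right)} = 20865 - \left(4 - 103\right) = 20865 - -99 = 20865 + 99 = 20964$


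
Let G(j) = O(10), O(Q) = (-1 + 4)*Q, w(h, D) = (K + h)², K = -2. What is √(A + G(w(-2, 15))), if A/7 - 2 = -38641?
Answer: I*√270443 ≈ 520.04*I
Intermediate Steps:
w(h, D) = (-2 + h)²
O(Q) = 3*Q
G(j) = 30 (G(j) = 3*10 = 30)
A = -270473 (A = 14 + 7*(-38641) = 14 - 270487 = -270473)
√(A + G(w(-2, 15))) = √(-270473 + 30) = √(-270443) = I*√270443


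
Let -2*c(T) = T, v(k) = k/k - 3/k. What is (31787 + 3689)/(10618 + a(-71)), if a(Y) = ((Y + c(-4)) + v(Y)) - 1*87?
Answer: 629699/185719 ≈ 3.3906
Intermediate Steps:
v(k) = 1 - 3/k
c(T) = -T/2
a(Y) = -85 + Y + (-3 + Y)/Y (a(Y) = ((Y - 1/2*(-4)) + (-3 + Y)/Y) - 1*87 = ((Y + 2) + (-3 + Y)/Y) - 87 = ((2 + Y) + (-3 + Y)/Y) - 87 = (2 + Y + (-3 + Y)/Y) - 87 = -85 + Y + (-3 + Y)/Y)
(31787 + 3689)/(10618 + a(-71)) = (31787 + 3689)/(10618 + (-84 - 71 - 3/(-71))) = 35476/(10618 + (-84 - 71 - 3*(-1/71))) = 35476/(10618 + (-84 - 71 + 3/71)) = 35476/(10618 - 11002/71) = 35476/(742876/71) = 35476*(71/742876) = 629699/185719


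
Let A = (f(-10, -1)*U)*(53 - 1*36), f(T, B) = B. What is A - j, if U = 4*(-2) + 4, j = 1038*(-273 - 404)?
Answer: 702794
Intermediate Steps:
j = -702726 (j = 1038*(-677) = -702726)
U = -4 (U = -8 + 4 = -4)
A = 68 (A = (-1*(-4))*(53 - 1*36) = 4*(53 - 36) = 4*17 = 68)
A - j = 68 - 1*(-702726) = 68 + 702726 = 702794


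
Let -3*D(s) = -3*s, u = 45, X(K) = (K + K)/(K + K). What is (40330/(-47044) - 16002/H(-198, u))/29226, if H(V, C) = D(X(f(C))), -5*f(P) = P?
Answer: -376419209/687453972 ≈ -0.54756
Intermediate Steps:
f(P) = -P/5
X(K) = 1 (X(K) = (2*K)/((2*K)) = (2*K)*(1/(2*K)) = 1)
D(s) = s (D(s) = -(-1)*s = s)
H(V, C) = 1
(40330/(-47044) - 16002/H(-198, u))/29226 = (40330/(-47044) - 16002/1)/29226 = (40330*(-1/47044) - 16002*1)*(1/29226) = (-20165/23522 - 16002)*(1/29226) = -376419209/23522*1/29226 = -376419209/687453972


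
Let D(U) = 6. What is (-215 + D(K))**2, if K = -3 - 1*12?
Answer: 43681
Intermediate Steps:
K = -15 (K = -3 - 12 = -15)
(-215 + D(K))**2 = (-215 + 6)**2 = (-209)**2 = 43681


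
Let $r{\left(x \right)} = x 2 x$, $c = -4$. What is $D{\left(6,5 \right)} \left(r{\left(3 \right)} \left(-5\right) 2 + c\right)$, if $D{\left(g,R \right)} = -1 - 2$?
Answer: $552$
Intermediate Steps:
$r{\left(x \right)} = 2 x^{2}$ ($r{\left(x \right)} = 2 x x = 2 x^{2}$)
$D{\left(g,R \right)} = -3$ ($D{\left(g,R \right)} = -1 - 2 = -3$)
$D{\left(6,5 \right)} \left(r{\left(3 \right)} \left(-5\right) 2 + c\right) = - 3 \left(2 \cdot 3^{2} \left(-5\right) 2 - 4\right) = - 3 \left(2 \cdot 9 \left(-5\right) 2 - 4\right) = - 3 \left(18 \left(-5\right) 2 - 4\right) = - 3 \left(\left(-90\right) 2 - 4\right) = - 3 \left(-180 - 4\right) = \left(-3\right) \left(-184\right) = 552$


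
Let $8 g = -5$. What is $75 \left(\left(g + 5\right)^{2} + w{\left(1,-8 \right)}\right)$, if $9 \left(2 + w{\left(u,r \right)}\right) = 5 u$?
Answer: $\frac{254825}{192} \approx 1327.2$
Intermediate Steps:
$g = - \frac{5}{8}$ ($g = \frac{1}{8} \left(-5\right) = - \frac{5}{8} \approx -0.625$)
$w{\left(u,r \right)} = -2 + \frac{5 u}{9}$
$75 \left(\left(g + 5\right)^{2} + w{\left(1,-8 \right)}\right) = 75 \left(\left(- \frac{5}{8} + 5\right)^{2} + \left(-2 + \frac{5}{9} \cdot 1\right)\right) = 75 \left(\left(\frac{35}{8}\right)^{2} + \left(-2 + \frac{5}{9}\right)\right) = 75 \left(\frac{1225}{64} - \frac{13}{9}\right) = 75 \cdot \frac{10193}{576} = \frac{254825}{192}$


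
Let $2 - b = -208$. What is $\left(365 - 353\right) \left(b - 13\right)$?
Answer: $2364$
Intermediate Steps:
$b = 210$ ($b = 2 - -208 = 2 + 208 = 210$)
$\left(365 - 353\right) \left(b - 13\right) = \left(365 - 353\right) \left(210 - 13\right) = 12 \cdot 197 = 2364$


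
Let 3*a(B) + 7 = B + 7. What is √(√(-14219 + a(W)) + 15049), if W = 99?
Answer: √(15049 + I*√14186) ≈ 122.68 + 0.4855*I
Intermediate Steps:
a(B) = B/3 (a(B) = -7/3 + (B + 7)/3 = -7/3 + (7 + B)/3 = -7/3 + (7/3 + B/3) = B/3)
√(√(-14219 + a(W)) + 15049) = √(√(-14219 + (⅓)*99) + 15049) = √(√(-14219 + 33) + 15049) = √(√(-14186) + 15049) = √(I*√14186 + 15049) = √(15049 + I*√14186)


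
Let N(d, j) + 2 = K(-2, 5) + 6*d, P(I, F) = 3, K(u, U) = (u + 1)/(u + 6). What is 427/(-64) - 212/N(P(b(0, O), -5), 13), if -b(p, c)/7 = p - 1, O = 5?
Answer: -81173/4032 ≈ -20.132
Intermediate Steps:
b(p, c) = 7 - 7*p (b(p, c) = -7*(p - 1) = -7*(-1 + p) = 7 - 7*p)
K(u, U) = (1 + u)/(6 + u)
N(d, j) = -9/4 + 6*d (N(d, j) = -2 + ((1 - 2)/(6 - 2) + 6*d) = -2 + (-1/4 + 6*d) = -2 + ((¼)*(-1) + 6*d) = -2 + (-¼ + 6*d) = -9/4 + 6*d)
427/(-64) - 212/N(P(b(0, O), -5), 13) = 427/(-64) - 212/(-9/4 + 6*3) = 427*(-1/64) - 212/(-9/4 + 18) = -427/64 - 212/63/4 = -427/64 - 212*4/63 = -427/64 - 848/63 = -81173/4032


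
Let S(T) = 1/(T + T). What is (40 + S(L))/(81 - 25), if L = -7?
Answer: 559/784 ≈ 0.71301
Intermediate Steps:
S(T) = 1/(2*T)
(40 + S(L))/(81 - 25) = (40 + (½)/(-7))/(81 - 25) = (40 + (½)*(-⅐))/56 = (40 - 1/14)*(1/56) = (559/14)*(1/56) = 559/784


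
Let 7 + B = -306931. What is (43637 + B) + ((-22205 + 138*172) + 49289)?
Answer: -212481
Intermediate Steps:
B = -306938 (B = -7 - 306931 = -306938)
(43637 + B) + ((-22205 + 138*172) + 49289) = (43637 - 306938) + ((-22205 + 138*172) + 49289) = -263301 + ((-22205 + 23736) + 49289) = -263301 + (1531 + 49289) = -263301 + 50820 = -212481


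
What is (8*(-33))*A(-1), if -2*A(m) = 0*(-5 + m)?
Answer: 0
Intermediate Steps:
A(m) = 0 (A(m) = -0*(-5 + m) = -½*0 = 0)
(8*(-33))*A(-1) = (8*(-33))*0 = -264*0 = 0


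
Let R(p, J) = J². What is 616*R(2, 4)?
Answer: 9856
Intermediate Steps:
616*R(2, 4) = 616*4² = 616*16 = 9856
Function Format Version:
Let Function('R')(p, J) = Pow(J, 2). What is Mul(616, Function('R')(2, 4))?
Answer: 9856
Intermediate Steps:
Mul(616, Function('R')(2, 4)) = Mul(616, Pow(4, 2)) = Mul(616, 16) = 9856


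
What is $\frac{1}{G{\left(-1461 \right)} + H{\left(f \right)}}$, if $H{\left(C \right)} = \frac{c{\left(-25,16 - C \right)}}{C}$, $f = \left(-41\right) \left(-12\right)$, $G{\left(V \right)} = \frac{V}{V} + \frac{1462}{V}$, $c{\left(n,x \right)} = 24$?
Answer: $\frac{59901}{2881} \approx 20.792$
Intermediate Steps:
$G{\left(V \right)} = 1 + \frac{1462}{V}$
$f = 492$
$H{\left(C \right)} = \frac{24}{C}$
$\frac{1}{G{\left(-1461 \right)} + H{\left(f \right)}} = \frac{1}{\frac{1462 - 1461}{-1461} + \frac{24}{492}} = \frac{1}{\left(- \frac{1}{1461}\right) 1 + 24 \cdot \frac{1}{492}} = \frac{1}{- \frac{1}{1461} + \frac{2}{41}} = \frac{1}{\frac{2881}{59901}} = \frac{59901}{2881}$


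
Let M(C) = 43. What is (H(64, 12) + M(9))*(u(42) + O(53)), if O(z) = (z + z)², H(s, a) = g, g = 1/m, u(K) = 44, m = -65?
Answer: 6303264/13 ≈ 4.8487e+5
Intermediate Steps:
g = -1/65 (g = 1/(-65) = -1/65 ≈ -0.015385)
H(s, a) = -1/65
O(z) = 4*z² (O(z) = (2*z)² = 4*z²)
(H(64, 12) + M(9))*(u(42) + O(53)) = (-1/65 + 43)*(44 + 4*53²) = 2794*(44 + 4*2809)/65 = 2794*(44 + 11236)/65 = (2794/65)*11280 = 6303264/13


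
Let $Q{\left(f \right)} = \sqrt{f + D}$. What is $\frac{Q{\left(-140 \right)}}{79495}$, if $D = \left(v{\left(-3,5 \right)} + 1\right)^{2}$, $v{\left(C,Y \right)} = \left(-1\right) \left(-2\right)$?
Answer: $\frac{i \sqrt{131}}{79495} \approx 0.00014398 i$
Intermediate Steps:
$v{\left(C,Y \right)} = 2$
$D = 9$ ($D = \left(2 + 1\right)^{2} = 3^{2} = 9$)
$Q{\left(f \right)} = \sqrt{9 + f}$ ($Q{\left(f \right)} = \sqrt{f + 9} = \sqrt{9 + f}$)
$\frac{Q{\left(-140 \right)}}{79495} = \frac{\sqrt{9 - 140}}{79495} = \sqrt{-131} \cdot \frac{1}{79495} = i \sqrt{131} \cdot \frac{1}{79495} = \frac{i \sqrt{131}}{79495}$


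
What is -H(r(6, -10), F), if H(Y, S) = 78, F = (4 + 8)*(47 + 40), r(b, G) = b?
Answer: -78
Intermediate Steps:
F = 1044 (F = 12*87 = 1044)
-H(r(6, -10), F) = -1*78 = -78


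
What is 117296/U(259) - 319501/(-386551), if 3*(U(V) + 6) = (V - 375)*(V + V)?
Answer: -58409365591/11617017203 ≈ -5.0279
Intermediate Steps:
U(V) = -6 + 2*V*(-375 + V)/3 (U(V) = -6 + ((V - 375)*(V + V))/3 = -6 + ((-375 + V)*(2*V))/3 = -6 + (2*V*(-375 + V))/3 = -6 + 2*V*(-375 + V)/3)
117296/U(259) - 319501/(-386551) = 117296/(-6 - 250*259 + (⅔)*259²) - 319501/(-386551) = 117296/(-6 - 64750 + (⅔)*67081) - 319501*(-1/386551) = 117296/(-6 - 64750 + 134162/3) + 319501/386551 = 117296/(-60106/3) + 319501/386551 = 117296*(-3/60106) + 319501/386551 = -175944/30053 + 319501/386551 = -58409365591/11617017203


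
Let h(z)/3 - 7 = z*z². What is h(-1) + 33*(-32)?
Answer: -1038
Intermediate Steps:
h(z) = 21 + 3*z³ (h(z) = 21 + 3*(z*z²) = 21 + 3*z³)
h(-1) + 33*(-32) = (21 + 3*(-1)³) + 33*(-32) = (21 + 3*(-1)) - 1056 = (21 - 3) - 1056 = 18 - 1056 = -1038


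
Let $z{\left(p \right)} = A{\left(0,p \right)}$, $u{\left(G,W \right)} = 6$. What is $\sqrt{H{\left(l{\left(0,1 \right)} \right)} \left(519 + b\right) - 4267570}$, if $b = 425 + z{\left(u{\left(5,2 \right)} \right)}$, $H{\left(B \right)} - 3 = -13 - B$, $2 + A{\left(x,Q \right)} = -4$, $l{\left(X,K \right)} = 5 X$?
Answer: $5 i \sqrt{171078} \approx 2068.1 i$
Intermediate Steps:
$A{\left(x,Q \right)} = -6$ ($A{\left(x,Q \right)} = -2 - 4 = -6$)
$z{\left(p \right)} = -6$
$H{\left(B \right)} = -10 - B$ ($H{\left(B \right)} = 3 - \left(13 + B\right) = -10 - B$)
$b = 419$ ($b = 425 - 6 = 419$)
$\sqrt{H{\left(l{\left(0,1 \right)} \right)} \left(519 + b\right) - 4267570} = \sqrt{\left(-10 - 5 \cdot 0\right) \left(519 + 419\right) - 4267570} = \sqrt{\left(-10 - 0\right) 938 - 4267570} = \sqrt{\left(-10 + 0\right) 938 - 4267570} = \sqrt{\left(-10\right) 938 - 4267570} = \sqrt{-9380 - 4267570} = \sqrt{-4276950} = 5 i \sqrt{171078}$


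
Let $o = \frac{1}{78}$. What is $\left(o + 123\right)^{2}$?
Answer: $\frac{92064025}{6084} \approx 15132.0$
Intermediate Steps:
$o = \frac{1}{78} \approx 0.012821$
$\left(o + 123\right)^{2} = \left(\frac{1}{78} + 123\right)^{2} = \left(\frac{9595}{78}\right)^{2} = \frac{92064025}{6084}$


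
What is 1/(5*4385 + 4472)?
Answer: 1/26397 ≈ 3.7883e-5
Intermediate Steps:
1/(5*4385 + 4472) = 1/(21925 + 4472) = 1/26397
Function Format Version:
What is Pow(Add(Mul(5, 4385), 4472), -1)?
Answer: Rational(1, 26397) ≈ 3.7883e-5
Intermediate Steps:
Pow(Add(Mul(5, 4385), 4472), -1) = Pow(Add(21925, 4472), -1) = Pow(26397, -1) = Rational(1, 26397)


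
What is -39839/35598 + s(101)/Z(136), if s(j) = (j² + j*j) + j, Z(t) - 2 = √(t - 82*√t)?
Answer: -39839/35598 + 20503/(2 + √(136 - 164*√34)) ≈ 48.629 - 712.4*I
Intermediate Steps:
Z(t) = 2 + √(t - 82*√t)
s(j) = j + 2*j² (s(j) = (j² + j²) + j = 2*j² + j = j + 2*j²)
-39839/35598 + s(101)/Z(136) = -39839/35598 + (101*(1 + 2*101))/(2 + √(136 - 164*√34)) = -39839*1/35598 + (101*(1 + 202))/(2 + √(136 - 164*√34)) = -39839/35598 + (101*203)/(2 + √(136 - 164*√34)) = -39839/35598 + 20503/(2 + √(136 - 164*√34))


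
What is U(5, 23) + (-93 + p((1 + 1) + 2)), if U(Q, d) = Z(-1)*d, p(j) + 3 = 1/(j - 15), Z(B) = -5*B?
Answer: 208/11 ≈ 18.909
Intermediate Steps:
p(j) = -3 + 1/(-15 + j) (p(j) = -3 + 1/(j - 15) = -3 + 1/(-15 + j))
U(Q, d) = 5*d (U(Q, d) = (-5*(-1))*d = 5*d)
U(5, 23) + (-93 + p((1 + 1) + 2)) = 5*23 + (-93 + (46 - 3*((1 + 1) + 2))/(-15 + ((1 + 1) + 2))) = 115 + (-93 + (46 - 3*(2 + 2))/(-15 + (2 + 2))) = 115 + (-93 + (46 - 3*4)/(-15 + 4)) = 115 + (-93 + (46 - 12)/(-11)) = 115 + (-93 - 1/11*34) = 115 + (-93 - 34/11) = 115 - 1057/11 = 208/11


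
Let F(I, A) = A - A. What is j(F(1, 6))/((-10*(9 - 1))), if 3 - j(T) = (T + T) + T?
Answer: -3/80 ≈ -0.037500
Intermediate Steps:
F(I, A) = 0
j(T) = 3 - 3*T (j(T) = 3 - ((T + T) + T) = 3 - (2*T + T) = 3 - 3*T)
j(F(1, 6))/((-10*(9 - 1))) = (3 - 3*0)/((-10*(9 - 1))) = (3 + 0)/((-10*8)) = 3/(-80) = 3*(-1/80) = -3/80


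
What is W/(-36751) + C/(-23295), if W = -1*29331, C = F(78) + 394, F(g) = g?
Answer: 665919173/856114545 ≈ 0.77784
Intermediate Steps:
C = 472 (C = 78 + 394 = 472)
W = -29331
W/(-36751) + C/(-23295) = -29331/(-36751) + 472/(-23295) = -29331*(-1/36751) + 472*(-1/23295) = 29331/36751 - 472/23295 = 665919173/856114545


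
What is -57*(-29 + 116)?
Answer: -4959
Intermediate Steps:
-57*(-29 + 116) = -57*87 = -4959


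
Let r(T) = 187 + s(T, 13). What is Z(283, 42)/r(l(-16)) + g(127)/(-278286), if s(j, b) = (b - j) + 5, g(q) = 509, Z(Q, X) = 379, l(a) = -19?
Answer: 52678189/31168032 ≈ 1.6901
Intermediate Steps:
s(j, b) = 5 + b - j
r(T) = 205 - T (r(T) = 187 + (5 + 13 - T) = 187 + (18 - T) = 205 - T)
Z(283, 42)/r(l(-16)) + g(127)/(-278286) = 379/(205 - 1*(-19)) + 509/(-278286) = 379/(205 + 19) + 509*(-1/278286) = 379/224 - 509/278286 = 52678189/31168032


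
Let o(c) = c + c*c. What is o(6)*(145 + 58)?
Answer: 8526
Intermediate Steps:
o(c) = c + c²
o(6)*(145 + 58) = (6*(1 + 6))*(145 + 58) = (6*7)*203 = 42*203 = 8526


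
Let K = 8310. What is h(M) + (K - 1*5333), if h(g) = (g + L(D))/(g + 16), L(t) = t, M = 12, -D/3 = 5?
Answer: 83353/28 ≈ 2976.9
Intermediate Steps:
D = -15 (D = -3*5 = -15)
h(g) = (-15 + g)/(16 + g) (h(g) = (g - 15)/(g + 16) = (-15 + g)/(16 + g))
h(M) + (K - 1*5333) = (-15 + 12)/(16 + 12) + (8310 - 1*5333) = -3/28 + (8310 - 5333) = (1/28)*(-3) + 2977 = -3/28 + 2977 = 83353/28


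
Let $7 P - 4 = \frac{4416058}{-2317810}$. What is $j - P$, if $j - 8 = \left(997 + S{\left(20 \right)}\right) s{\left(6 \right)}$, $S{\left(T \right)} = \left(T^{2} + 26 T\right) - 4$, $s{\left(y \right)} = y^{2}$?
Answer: $\frac{558742757869}{8112335} \approx 68876.0$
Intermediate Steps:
$S{\left(T \right)} = -4 + T^{2} + 26 T$
$j = 68876$ ($j = 8 + \left(997 + \left(-4 + 20^{2} + 26 \cdot 20\right)\right) 6^{2} = 8 + \left(997 + \left(-4 + 400 + 520\right)\right) 36 = 8 + \left(997 + 916\right) 36 = 8 + 1913 \cdot 36 = 8 + 68868 = 68876$)
$P = \frac{2427591}{8112335}$ ($P = \frac{4}{7} + \frac{4416058 \frac{1}{-2317810}}{7} = \frac{4}{7} + \frac{4416058 \left(- \frac{1}{2317810}\right)}{7} = \frac{4}{7} + \frac{1}{7} \left(- \frac{2208029}{1158905}\right) = \frac{4}{7} - \frac{2208029}{8112335} = \frac{2427591}{8112335} \approx 0.29925$)
$j - P = 68876 - \frac{2427591}{8112335} = \frac{558742757869}{8112335}$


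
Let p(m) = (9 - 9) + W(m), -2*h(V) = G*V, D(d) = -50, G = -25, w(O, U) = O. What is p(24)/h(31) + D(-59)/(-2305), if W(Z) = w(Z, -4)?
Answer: 29878/357275 ≈ 0.083627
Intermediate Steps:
W(Z) = Z
h(V) = 25*V/2 (h(V) = -(-25)*V/2 = 25*V/2)
p(m) = m (p(m) = (9 - 9) + m = 0 + m = m)
p(24)/h(31) + D(-59)/(-2305) = 24/(((25/2)*31)) - 50/(-2305) = 24/(775/2) - 50*(-1/2305) = 24*(2/775) + 10/461 = 48/775 + 10/461 = 29878/357275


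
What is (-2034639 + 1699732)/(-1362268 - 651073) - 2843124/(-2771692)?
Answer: 151191753862/126826389613 ≈ 1.1921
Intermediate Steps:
(-2034639 + 1699732)/(-1362268 - 651073) - 2843124/(-2771692) = -334907/(-2013341) - 2843124*(-1)/2771692 = -334907*(-1/2013341) - 1*(-710781/692923) = 334907/2013341 + 710781/692923 = 151191753862/126826389613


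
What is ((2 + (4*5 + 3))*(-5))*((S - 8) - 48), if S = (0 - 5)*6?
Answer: 10750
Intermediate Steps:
S = -30 (S = -5*6 = -30)
((2 + (4*5 + 3))*(-5))*((S - 8) - 48) = ((2 + (4*5 + 3))*(-5))*((-30 - 8) - 48) = ((2 + (20 + 3))*(-5))*(-38 - 48) = ((2 + 23)*(-5))*(-86) = (25*(-5))*(-86) = -125*(-86) = 10750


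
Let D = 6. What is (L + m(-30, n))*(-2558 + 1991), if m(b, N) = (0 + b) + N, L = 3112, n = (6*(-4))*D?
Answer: -1665846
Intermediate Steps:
n = -144 (n = (6*(-4))*6 = -24*6 = -144)
m(b, N) = N + b (m(b, N) = b + N = N + b)
(L + m(-30, n))*(-2558 + 1991) = (3112 + (-144 - 30))*(-2558 + 1991) = (3112 - 174)*(-567) = 2938*(-567) = -1665846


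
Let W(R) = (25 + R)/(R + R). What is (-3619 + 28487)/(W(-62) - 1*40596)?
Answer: -3083632/5033867 ≈ -0.61258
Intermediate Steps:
W(R) = (25 + R)/(2*R) (W(R) = (25 + R)/((2*R)) = (25 + R)*(1/(2*R)) = (25 + R)/(2*R))
(-3619 + 28487)/(W(-62) - 1*40596) = (-3619 + 28487)/((½)*(25 - 62)/(-62) - 1*40596) = 24868/((½)*(-1/62)*(-37) - 40596) = 24868/(37/124 - 40596) = 24868/(-5033867/124) = 24868*(-124/5033867) = -3083632/5033867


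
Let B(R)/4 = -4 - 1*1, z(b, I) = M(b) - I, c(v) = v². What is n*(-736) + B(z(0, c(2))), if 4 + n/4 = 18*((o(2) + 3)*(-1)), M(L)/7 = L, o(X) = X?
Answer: 276716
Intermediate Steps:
M(L) = 7*L
z(b, I) = -I + 7*b (z(b, I) = 7*b - I = -I + 7*b)
B(R) = -20 (B(R) = 4*(-4 - 1*1) = 4*(-4 - 1) = 4*(-5) = -20)
n = -376 (n = -16 + 4*(18*((2 + 3)*(-1))) = -16 + 4*(18*(5*(-1))) = -16 + 4*(18*(-5)) = -16 + 4*(-90) = -16 - 360 = -376)
n*(-736) + B(z(0, c(2))) = -376*(-736) - 20 = 276736 - 20 = 276716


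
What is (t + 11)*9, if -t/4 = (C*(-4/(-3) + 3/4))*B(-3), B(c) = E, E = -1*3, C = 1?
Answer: 324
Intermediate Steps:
E = -3
B(c) = -3
t = 25 (t = -4*1*(-4/(-3) + 3/4)*(-3) = -4*1*(-4*(-1/3) + 3*(1/4))*(-3) = -4*1*(4/3 + 3/4)*(-3) = -4*1*(25/12)*(-3) = -25*(-3)/3 = -4*(-25/4) = 25)
(t + 11)*9 = (25 + 11)*9 = 36*9 = 324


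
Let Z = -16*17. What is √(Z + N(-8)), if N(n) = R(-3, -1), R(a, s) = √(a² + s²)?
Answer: √(-272 + √10) ≈ 16.396*I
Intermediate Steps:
Z = -272
N(n) = √10 (N(n) = √((-3)² + (-1)²) = √(9 + 1) = √10)
√(Z + N(-8)) = √(-272 + √10)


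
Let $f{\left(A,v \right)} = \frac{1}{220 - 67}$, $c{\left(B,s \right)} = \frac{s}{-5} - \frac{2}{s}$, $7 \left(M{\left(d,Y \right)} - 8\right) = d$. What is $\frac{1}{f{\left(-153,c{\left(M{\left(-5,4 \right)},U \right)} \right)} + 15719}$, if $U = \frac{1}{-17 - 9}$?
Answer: $\frac{153}{2405008} \approx 6.3617 \cdot 10^{-5}$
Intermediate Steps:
$M{\left(d,Y \right)} = 8 + \frac{d}{7}$
$U = - \frac{1}{26}$ ($U = \frac{1}{-26} = - \frac{1}{26} \approx -0.038462$)
$c{\left(B,s \right)} = - \frac{2}{s} - \frac{s}{5}$ ($c{\left(B,s \right)} = s \left(- \frac{1}{5}\right) - \frac{2}{s} = - \frac{s}{5} - \frac{2}{s} = - \frac{2}{s} - \frac{s}{5}$)
$f{\left(A,v \right)} = \frac{1}{153}$
$\frac{1}{f{\left(-153,c{\left(M{\left(-5,4 \right)},U \right)} \right)} + 15719} = \frac{1}{\frac{1}{153} + 15719} = \frac{1}{\frac{2405008}{153}} = \frac{153}{2405008}$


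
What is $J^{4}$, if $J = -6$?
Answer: $1296$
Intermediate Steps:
$J^{4} = \left(-6\right)^{4} = 1296$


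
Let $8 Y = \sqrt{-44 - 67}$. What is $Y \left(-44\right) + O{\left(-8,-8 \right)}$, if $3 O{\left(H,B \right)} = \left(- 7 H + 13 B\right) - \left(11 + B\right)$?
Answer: $-17 - \frac{11 i \sqrt{111}}{2} \approx -17.0 - 57.946 i$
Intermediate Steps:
$O{\left(H,B \right)} = - \frac{11}{3} + 4 B - \frac{7 H}{3}$ ($O{\left(H,B \right)} = \frac{\left(- 7 H + 13 B\right) - \left(11 + B\right)}{3} = \frac{-11 - 7 H + 12 B}{3} = - \frac{11}{3} + 4 B - \frac{7 H}{3}$)
$Y = \frac{i \sqrt{111}}{8}$ ($Y = \frac{\sqrt{-44 - 67}}{8} = \frac{\sqrt{-111}}{8} = \frac{i \sqrt{111}}{8} \approx 1.317 i$)
$Y \left(-44\right) + O{\left(-8,-8 \right)} = \frac{i \sqrt{111}}{8} \left(-44\right) - 17 = - \frac{11 i \sqrt{111}}{2} - 17 = -17 - \frac{11 i \sqrt{111}}{2}$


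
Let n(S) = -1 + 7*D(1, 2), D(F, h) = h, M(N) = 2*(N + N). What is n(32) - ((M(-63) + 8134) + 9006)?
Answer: -16875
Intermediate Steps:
M(N) = 4*N (M(N) = 2*(2*N) = 4*N)
n(S) = 13 (n(S) = -1 + 7*2 = -1 + 14 = 13)
n(32) - ((M(-63) + 8134) + 9006) = 13 - ((4*(-63) + 8134) + 9006) = 13 - ((-252 + 8134) + 9006) = 13 - (7882 + 9006) = 13 - 1*16888 = 13 - 16888 = -16875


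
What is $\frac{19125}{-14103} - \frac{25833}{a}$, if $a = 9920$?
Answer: $- \frac{61560311}{15544640} \approx -3.9602$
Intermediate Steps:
$\frac{19125}{-14103} - \frac{25833}{a} = \frac{19125}{-14103} - \frac{25833}{9920} = 19125 \left(- \frac{1}{14103}\right) - \frac{25833}{9920} = - \frac{2125}{1567} - \frac{25833}{9920} = - \frac{61560311}{15544640}$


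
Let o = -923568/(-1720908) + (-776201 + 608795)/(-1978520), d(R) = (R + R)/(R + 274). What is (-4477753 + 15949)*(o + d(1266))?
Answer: -1314503686696879593/130046388395 ≈ -1.0108e+7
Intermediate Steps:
d(R) = 2*R/(274 + R) (d(R) = (2*R)/(274 + R) = 2*R/(274 + R))
o = 88141170167/141868787340 (o = -923568*(-1/1720908) - 167406*(-1/1978520) = 76964/143409 + 83703/989260 = 88141170167/141868787340 ≈ 0.62129)
(-4477753 + 15949)*(o + d(1266)) = (-4477753 + 15949)*(88141170167/141868787340 + 2*1266/(274 + 1266)) = -4461804*(88141170167/141868787340 + 2*1266/1540) = -4461804*(88141170167/141868787340 + 2*1266*(1/1540)) = -4461804*(88141170167/141868787340 + 633/385) = -4461804*3535351225729/1560556660740 = -1314503686696879593/130046388395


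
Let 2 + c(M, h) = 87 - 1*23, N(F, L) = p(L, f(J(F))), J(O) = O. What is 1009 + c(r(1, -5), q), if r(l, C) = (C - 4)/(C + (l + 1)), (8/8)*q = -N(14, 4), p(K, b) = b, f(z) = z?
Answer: 1071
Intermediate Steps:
N(F, L) = F
q = -14 (q = -1*14 = -14)
r(l, C) = (-4 + C)/(1 + C + l) (r(l, C) = (-4 + C)/(C + (1 + l)) = (-4 + C)/(1 + C + l))
c(M, h) = 62 (c(M, h) = -2 + (87 - 1*23) = -2 + (87 - 23) = -2 + 64 = 62)
1009 + c(r(1, -5), q) = 1009 + 62 = 1071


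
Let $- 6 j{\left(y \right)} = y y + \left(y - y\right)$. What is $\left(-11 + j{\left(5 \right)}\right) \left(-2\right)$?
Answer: $\frac{91}{3} \approx 30.333$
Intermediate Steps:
$j{\left(y \right)} = - \frac{y^{2}}{6}$ ($j{\left(y \right)} = - \frac{y y + \left(y - y\right)}{6} = - \frac{y^{2} + 0}{6} = - \frac{y^{2}}{6}$)
$\left(-11 + j{\left(5 \right)}\right) \left(-2\right) = \left(-11 - \frac{5^{2}}{6}\right) \left(-2\right) = \left(-11 - \frac{25}{6}\right) \left(-2\right) = \left(- \frac{91}{6}\right) \left(-2\right) = \frac{91}{3}$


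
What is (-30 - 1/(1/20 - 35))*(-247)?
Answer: 5174650/699 ≈ 7402.9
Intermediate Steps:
(-30 - 1/(1/20 - 35))*(-247) = (-30 - 1/(-699/20))*(-247) = (-30 - 1*(-20/699))*(-247) = (-30 + 20/699)*(-247) = -20950/699*(-247) = 5174650/699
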